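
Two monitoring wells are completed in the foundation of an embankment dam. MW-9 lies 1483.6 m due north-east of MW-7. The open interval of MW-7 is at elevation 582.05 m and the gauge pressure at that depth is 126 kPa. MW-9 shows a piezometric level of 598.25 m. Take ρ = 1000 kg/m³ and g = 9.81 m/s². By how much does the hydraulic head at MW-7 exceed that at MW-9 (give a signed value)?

Pressure head at MW-7: ψ = P/(ρg) = 126×1000 / (1000 × 9.81) = 12.84 m.
Total head at MW-7: h = z + ψ = 582.05 + 12.84 = 594.89 m.
Total head at MW-9: h = 598.25 m (water level in the piezometer is the total head).
Head difference: h(MW-7) − h(MW-9) = 594.89 − 598.25 = -3.36 m.

Δh ≈ -3.36 m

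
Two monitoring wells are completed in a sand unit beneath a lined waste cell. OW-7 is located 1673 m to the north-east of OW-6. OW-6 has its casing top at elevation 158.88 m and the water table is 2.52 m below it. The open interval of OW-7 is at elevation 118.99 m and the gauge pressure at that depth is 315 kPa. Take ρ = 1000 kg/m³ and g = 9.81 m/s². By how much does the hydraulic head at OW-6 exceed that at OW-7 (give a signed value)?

Total head at OW-6: h = 158.88 − 2.52 = 156.36 m.
Pressure head at OW-7: ψ = P/(ρg) = 315×1000 / (1000 × 9.81) = 32.11 m.
Total head at OW-7: h = z + ψ = 118.99 + 32.11 = 151.10 m.
Head difference: h(OW-6) − h(OW-7) = 156.36 − 151.10 = 5.26 m.

Δh ≈ 5.26 m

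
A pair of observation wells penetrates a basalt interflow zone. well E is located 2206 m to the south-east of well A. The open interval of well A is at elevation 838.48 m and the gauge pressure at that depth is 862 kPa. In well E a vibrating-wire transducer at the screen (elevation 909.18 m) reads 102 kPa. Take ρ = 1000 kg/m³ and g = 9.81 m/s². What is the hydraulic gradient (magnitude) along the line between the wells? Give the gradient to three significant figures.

Pressure head at well A: ψ = P/(ρg) = 862×1000 / (1000 × 9.81) = 87.87 m.
Total head at well A: h = z + ψ = 838.48 + 87.87 = 926.35 m.
Pressure head at well E: ψ = P/(ρg) = 102×1000 / (1000 × 9.81) = 10.40 m.
Total head at well E: h = z + ψ = 909.18 + 10.40 = 919.58 m.
Head difference: h(well A) − h(well E) = 926.35 − 919.58 = 6.77 m.
Hydraulic gradient: i = |Δh| / L = 6.77 / 2206 = 0.00307.

i ≈ 0.00307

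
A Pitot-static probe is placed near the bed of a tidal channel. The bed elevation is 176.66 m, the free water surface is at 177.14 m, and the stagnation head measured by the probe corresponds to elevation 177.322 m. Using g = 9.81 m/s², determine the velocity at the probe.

v ≈ 1.89 m/s

Near the bed, under hydrostatic conditions, the piezometric head (z + ψ) equals the free-surface elevation, 177.14 m.
Velocity head = total − piezometric = 177.322 − 177.14 = 0.182 m.
v = √(2g·h_v) = √(2 × 9.81 × 0.182) = 1.89 m/s.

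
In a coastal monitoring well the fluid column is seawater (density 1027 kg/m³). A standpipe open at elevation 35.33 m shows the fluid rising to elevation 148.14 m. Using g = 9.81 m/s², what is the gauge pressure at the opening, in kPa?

Pressure head ψ = h − z = 148.14 − 35.33 = 112.81 m.
P = ρgψ = 1027 × 9.81 × 112.81 = 1136546 Pa ≈ 1140 kPa.

P ≈ 1140 kPa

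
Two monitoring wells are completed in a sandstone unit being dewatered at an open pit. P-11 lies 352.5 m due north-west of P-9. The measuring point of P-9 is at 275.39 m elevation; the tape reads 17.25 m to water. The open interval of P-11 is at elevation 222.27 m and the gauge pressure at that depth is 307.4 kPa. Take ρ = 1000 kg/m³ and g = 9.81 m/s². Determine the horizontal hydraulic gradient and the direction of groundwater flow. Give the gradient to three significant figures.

i ≈ 0.0129; groundwater flows toward the north-west

Total head at P-9: h = 275.39 − 17.25 = 258.14 m.
Pressure head at P-11: ψ = P/(ρg) = 307.4×1000 / (1000 × 9.81) = 31.34 m.
Total head at P-11: h = z + ψ = 222.27 + 31.34 = 253.61 m.
Head difference: h(P-9) − h(P-11) = 258.14 − 253.61 = 4.53 m.
Hydraulic gradient: i = |Δh| / L = 4.53 / 352.5 = 0.0129.
Flow is from higher to lower head: from P-9 toward P-11, i.e. toward the north-west.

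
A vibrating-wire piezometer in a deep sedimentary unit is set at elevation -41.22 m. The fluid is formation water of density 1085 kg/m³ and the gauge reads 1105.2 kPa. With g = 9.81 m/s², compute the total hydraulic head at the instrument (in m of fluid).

h ≈ 62.61 m

ψ = P/(ρg) = 1105.2×1000 / (1085 × 9.81) = 103.83 m.
h = z + ψ = -41.22 + 103.83 = 62.61 m.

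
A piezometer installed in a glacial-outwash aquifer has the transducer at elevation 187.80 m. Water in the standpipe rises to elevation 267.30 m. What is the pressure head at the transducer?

Total head h = 267.30 m (the water-surface elevation in the piezometer).
Pressure head ψ = h − z = 267.30 − 187.80 = 79.50 m.

ψ ≈ 79.50 m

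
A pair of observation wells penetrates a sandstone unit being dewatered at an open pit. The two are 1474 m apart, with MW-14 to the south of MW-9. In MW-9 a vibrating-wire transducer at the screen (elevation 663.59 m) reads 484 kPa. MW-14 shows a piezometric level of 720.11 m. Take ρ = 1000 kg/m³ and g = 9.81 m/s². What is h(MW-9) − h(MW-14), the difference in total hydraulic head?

Δh ≈ -7.18 m

Pressure head at MW-9: ψ = P/(ρg) = 484×1000 / (1000 × 9.81) = 49.34 m.
Total head at MW-9: h = z + ψ = 663.59 + 49.34 = 712.93 m.
Total head at MW-14: h = 720.11 m (water level in the piezometer is the total head).
Head difference: h(MW-9) − h(MW-14) = 712.93 − 720.11 = -7.18 m.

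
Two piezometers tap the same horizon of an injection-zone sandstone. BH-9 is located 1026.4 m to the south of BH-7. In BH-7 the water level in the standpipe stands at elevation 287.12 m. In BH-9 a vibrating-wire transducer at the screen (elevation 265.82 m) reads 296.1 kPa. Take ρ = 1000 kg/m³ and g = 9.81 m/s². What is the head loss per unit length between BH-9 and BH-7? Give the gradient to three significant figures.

Total head at BH-7: h = 287.12 m (water level in the piezometer is the total head).
Pressure head at BH-9: ψ = P/(ρg) = 296.1×1000 / (1000 × 9.81) = 30.18 m.
Total head at BH-9: h = z + ψ = 265.82 + 30.18 = 296.00 m.
Head difference: h(BH-7) − h(BH-9) = 287.12 − 296.00 = -8.88 m.
Hydraulic gradient: i = |Δh| / L = 8.88 / 1026.4 = 0.00865.

i ≈ 0.00865 m/m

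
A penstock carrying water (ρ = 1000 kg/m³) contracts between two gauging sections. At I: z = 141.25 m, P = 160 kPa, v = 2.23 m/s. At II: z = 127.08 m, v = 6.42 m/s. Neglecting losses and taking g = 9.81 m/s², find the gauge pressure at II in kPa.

Pressure head at I: ψ₁ = P₁/(ρg) = 160×1000 / (1000 × 9.81) = 16.31 m.
Velocity heads: v₁²/2g = 2.23²/19.62 = 0.253 m; v₂²/2g = 6.42²/19.62 = 2.101 m.
Total head H = z₁ + ψ₁ + v₁²/2g = 141.25 + 16.31 + 0.253 = 157.81 m.
ψ₂ = H − z₂ − v₂²/2g = 157.81 − 127.08 − 2.101 = 28.63 m.
P₂ = ρgψ₂ = 1000 × 9.81 × 28.63 ≈ 281 kPa.

P₂ ≈ 281 kPa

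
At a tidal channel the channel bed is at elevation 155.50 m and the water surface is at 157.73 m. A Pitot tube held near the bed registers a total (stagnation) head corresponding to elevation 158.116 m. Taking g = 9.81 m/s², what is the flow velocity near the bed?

Near the bed, under hydrostatic conditions, the piezometric head (z + ψ) equals the free-surface elevation, 157.73 m.
Velocity head = total − piezometric = 158.116 − 157.73 = 0.386 m.
v = √(2g·h_v) = √(2 × 9.81 × 0.386) = 2.75 m/s.

v ≈ 2.75 m/s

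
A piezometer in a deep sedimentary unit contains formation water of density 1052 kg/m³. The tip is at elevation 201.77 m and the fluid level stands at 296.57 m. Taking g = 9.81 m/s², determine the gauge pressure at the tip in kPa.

Pressure head ψ = h − z = 296.57 − 201.77 = 94.80 m.
P = ρgψ = 1052 × 9.81 × 94.80 = 978347 Pa ≈ 978 kPa.

P ≈ 978 kPa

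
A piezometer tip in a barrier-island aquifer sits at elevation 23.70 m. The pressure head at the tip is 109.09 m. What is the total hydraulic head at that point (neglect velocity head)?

h ≈ 132.79 m

h = z + ψ = 23.70 + 109.09 = 132.79 m.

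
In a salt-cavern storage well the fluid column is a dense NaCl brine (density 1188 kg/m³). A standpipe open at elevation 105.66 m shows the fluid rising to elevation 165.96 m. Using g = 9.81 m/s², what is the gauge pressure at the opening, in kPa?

P ≈ 703 kPa

Pressure head ψ = h − z = 165.96 − 105.66 = 60.30 m.
P = ρgψ = 1188 × 9.81 × 60.30 = 702753 Pa ≈ 703 kPa.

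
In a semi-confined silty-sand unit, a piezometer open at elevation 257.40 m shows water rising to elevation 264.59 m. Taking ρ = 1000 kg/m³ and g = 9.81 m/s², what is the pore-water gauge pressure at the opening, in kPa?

P ≈ 70.5 kPa

Pressure head ψ = h − z = 264.59 − 257.40 = 7.19 m.
P = ρgψ = 1000 × 9.81 × 7.19 = 70534 Pa ≈ 70.5 kPa.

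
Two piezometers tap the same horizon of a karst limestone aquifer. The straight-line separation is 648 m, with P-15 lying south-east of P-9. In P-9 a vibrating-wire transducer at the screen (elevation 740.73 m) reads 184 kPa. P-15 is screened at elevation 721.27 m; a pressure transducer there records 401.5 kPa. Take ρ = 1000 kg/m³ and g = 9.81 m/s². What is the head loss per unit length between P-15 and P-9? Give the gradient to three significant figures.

i ≈ 0.00418 m/m

Pressure head at P-9: ψ = P/(ρg) = 184×1000 / (1000 × 9.81) = 18.76 m.
Total head at P-9: h = z + ψ = 740.73 + 18.76 = 759.49 m.
Pressure head at P-15: ψ = P/(ρg) = 401.5×1000 / (1000 × 9.81) = 40.93 m.
Total head at P-15: h = z + ψ = 721.27 + 40.93 = 762.20 m.
Head difference: h(P-9) − h(P-15) = 759.49 − 762.20 = -2.71 m.
Hydraulic gradient: i = |Δh| / L = 2.71 / 648 = 0.00418.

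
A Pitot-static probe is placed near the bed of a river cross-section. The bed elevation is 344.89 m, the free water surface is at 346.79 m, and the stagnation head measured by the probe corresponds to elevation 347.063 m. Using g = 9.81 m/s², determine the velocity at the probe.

v ≈ 2.31 m/s

Near the bed, under hydrostatic conditions, the piezometric head (z + ψ) equals the free-surface elevation, 346.79 m.
Velocity head = total − piezometric = 347.063 − 346.79 = 0.273 m.
v = √(2g·h_v) = √(2 × 9.81 × 0.273) = 2.31 m/s.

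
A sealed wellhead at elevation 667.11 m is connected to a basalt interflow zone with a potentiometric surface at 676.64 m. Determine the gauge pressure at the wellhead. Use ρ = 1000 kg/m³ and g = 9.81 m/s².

P ≈ 93.5 kPa

Head above the cap: Δh = 676.64 − 667.11 = 9.53 m.
P = ρgΔh = 1000 × 9.81 × 9.53 = 93489 Pa ≈ 93.5 kPa.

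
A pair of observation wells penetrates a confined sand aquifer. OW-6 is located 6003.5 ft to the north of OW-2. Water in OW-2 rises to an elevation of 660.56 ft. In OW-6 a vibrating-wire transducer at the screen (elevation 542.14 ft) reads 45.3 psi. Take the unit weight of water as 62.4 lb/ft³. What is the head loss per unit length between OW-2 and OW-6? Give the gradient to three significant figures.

Total head at OW-2: h = 660.56 ft (water level in the piezometer is the total head).
Pressure head at OW-6: ψ = 144·P/γ = 144 × 45.3 / 62.4 = 104.54 ft.
Total head at OW-6: h = z + ψ = 542.14 + 104.54 = 646.68 ft.
Head difference: h(OW-2) − h(OW-6) = 660.56 − 646.68 = 13.88 ft.
Hydraulic gradient: i = |Δh| / L = 13.88 / 6003.5 = 0.00231.

i ≈ 0.00231 ft/ft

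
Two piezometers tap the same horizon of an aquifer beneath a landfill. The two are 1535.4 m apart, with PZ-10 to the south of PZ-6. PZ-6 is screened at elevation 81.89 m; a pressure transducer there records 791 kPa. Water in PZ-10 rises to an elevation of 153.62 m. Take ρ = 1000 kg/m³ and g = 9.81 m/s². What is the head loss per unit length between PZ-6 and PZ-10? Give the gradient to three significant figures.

Pressure head at PZ-6: ψ = P/(ρg) = 791×1000 / (1000 × 9.81) = 80.63 m.
Total head at PZ-6: h = z + ψ = 81.89 + 80.63 = 162.52 m.
Total head at PZ-10: h = 153.62 m (water level in the piezometer is the total head).
Head difference: h(PZ-6) − h(PZ-10) = 162.52 − 153.62 = 8.90 m.
Hydraulic gradient: i = |Δh| / L = 8.90 / 1535.4 = 0.00580.

i ≈ 0.00580 m/m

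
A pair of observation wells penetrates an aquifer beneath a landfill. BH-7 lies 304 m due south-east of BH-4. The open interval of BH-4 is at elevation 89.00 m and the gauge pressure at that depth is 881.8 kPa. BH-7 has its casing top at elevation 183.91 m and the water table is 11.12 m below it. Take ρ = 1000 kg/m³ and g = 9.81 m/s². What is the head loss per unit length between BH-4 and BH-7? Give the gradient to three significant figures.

i ≈ 0.0201 m/m

Pressure head at BH-4: ψ = P/(ρg) = 881.8×1000 / (1000 × 9.81) = 89.89 m.
Total head at BH-4: h = z + ψ = 89.00 + 89.89 = 178.89 m.
Total head at BH-7: h = 183.91 − 11.12 = 172.79 m.
Head difference: h(BH-4) − h(BH-7) = 178.89 − 172.79 = 6.10 m.
Hydraulic gradient: i = |Δh| / L = 6.10 / 304 = 0.0201.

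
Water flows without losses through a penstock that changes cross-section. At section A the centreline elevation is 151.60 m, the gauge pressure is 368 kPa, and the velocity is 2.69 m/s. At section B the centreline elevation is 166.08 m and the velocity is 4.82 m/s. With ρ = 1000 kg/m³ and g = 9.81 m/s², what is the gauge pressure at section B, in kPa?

P₂ ≈ 218 kPa

Pressure head at A: ψ₁ = P₁/(ρg) = 368×1000 / (1000 × 9.81) = 37.51 m.
Velocity heads: v₁²/2g = 2.69²/19.62 = 0.369 m; v₂²/2g = 4.82²/19.62 = 1.184 m.
Total head H = z₁ + ψ₁ + v₁²/2g = 151.60 + 37.51 + 0.369 = 189.48 m.
ψ₂ = H − z₂ − v₂²/2g = 189.48 − 166.08 − 1.184 = 22.22 m.
P₂ = ρgψ₂ = 1000 × 9.81 × 22.22 ≈ 218 kPa.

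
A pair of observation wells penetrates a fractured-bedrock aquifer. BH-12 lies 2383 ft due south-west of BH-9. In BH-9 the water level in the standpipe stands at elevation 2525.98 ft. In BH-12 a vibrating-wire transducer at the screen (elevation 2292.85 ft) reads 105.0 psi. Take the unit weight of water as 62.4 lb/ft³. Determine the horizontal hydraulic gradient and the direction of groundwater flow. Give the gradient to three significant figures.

Total head at BH-9: h = 2525.98 ft (water level in the piezometer is the total head).
Pressure head at BH-12: ψ = 144·P/γ = 144 × 105.0 / 62.4 = 242.31 ft.
Total head at BH-12: h = z + ψ = 2292.85 + 242.31 = 2535.16 ft.
Head difference: h(BH-9) − h(BH-12) = 2525.98 − 2535.16 = -9.18 ft.
Hydraulic gradient: i = |Δh| / L = 9.18 / 2383 = 0.00385.
Flow is from higher to lower head: from BH-12 toward BH-9, i.e. toward the north-east.

i ≈ 0.00385; groundwater flows toward the north-east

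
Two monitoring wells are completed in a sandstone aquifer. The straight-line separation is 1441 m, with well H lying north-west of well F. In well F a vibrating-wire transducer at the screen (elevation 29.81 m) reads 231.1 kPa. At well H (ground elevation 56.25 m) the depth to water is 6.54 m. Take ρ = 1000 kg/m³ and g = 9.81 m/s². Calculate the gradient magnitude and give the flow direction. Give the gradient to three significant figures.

i ≈ 0.00254; groundwater flows toward the north-west

Pressure head at well F: ψ = P/(ρg) = 231.1×1000 / (1000 × 9.81) = 23.56 m.
Total head at well F: h = z + ψ = 29.81 + 23.56 = 53.37 m.
Total head at well H: h = 56.25 − 6.54 = 49.71 m.
Head difference: h(well F) − h(well H) = 53.37 − 49.71 = 3.66 m.
Hydraulic gradient: i = |Δh| / L = 3.66 / 1441 = 0.00254.
Flow is from higher to lower head: from well F toward well H, i.e. toward the north-west.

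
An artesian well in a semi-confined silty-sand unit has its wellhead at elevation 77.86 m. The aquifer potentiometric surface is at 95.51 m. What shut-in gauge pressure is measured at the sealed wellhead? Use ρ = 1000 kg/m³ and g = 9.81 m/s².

P ≈ 173 kPa

Head above the cap: Δh = 95.51 − 77.86 = 17.65 m.
P = ρgΔh = 1000 × 9.81 × 17.65 = 173146 Pa ≈ 173 kPa.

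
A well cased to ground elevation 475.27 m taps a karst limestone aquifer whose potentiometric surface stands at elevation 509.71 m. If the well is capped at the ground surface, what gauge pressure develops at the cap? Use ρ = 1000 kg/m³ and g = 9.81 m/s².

Head above the cap: Δh = 509.71 − 475.27 = 34.44 m.
P = ρgΔh = 1000 × 9.81 × 34.44 = 337856 Pa ≈ 338 kPa.

P ≈ 338 kPa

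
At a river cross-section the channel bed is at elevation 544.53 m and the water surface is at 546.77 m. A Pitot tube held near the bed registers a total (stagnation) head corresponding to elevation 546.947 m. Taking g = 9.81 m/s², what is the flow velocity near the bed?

Near the bed, under hydrostatic conditions, the piezometric head (z + ψ) equals the free-surface elevation, 546.77 m.
Velocity head = total − piezometric = 546.947 − 546.77 = 0.177 m.
v = √(2g·h_v) = √(2 × 9.81 × 0.177) = 1.86 m/s.

v ≈ 1.86 m/s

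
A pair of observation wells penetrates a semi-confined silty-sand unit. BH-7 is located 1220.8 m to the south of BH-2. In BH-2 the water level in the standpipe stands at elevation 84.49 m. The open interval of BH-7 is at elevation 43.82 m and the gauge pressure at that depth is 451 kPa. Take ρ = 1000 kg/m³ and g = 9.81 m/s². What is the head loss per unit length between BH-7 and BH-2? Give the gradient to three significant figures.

i ≈ 0.00434 m/m

Total head at BH-2: h = 84.49 m (water level in the piezometer is the total head).
Pressure head at BH-7: ψ = P/(ρg) = 451×1000 / (1000 × 9.81) = 45.97 m.
Total head at BH-7: h = z + ψ = 43.82 + 45.97 = 89.79 m.
Head difference: h(BH-2) − h(BH-7) = 84.49 − 89.79 = -5.30 m.
Hydraulic gradient: i = |Δh| / L = 5.30 / 1220.8 = 0.00434.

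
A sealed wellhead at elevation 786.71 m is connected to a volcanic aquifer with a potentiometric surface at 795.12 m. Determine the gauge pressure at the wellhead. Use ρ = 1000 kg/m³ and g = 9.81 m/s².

Head above the cap: Δh = 795.12 − 786.71 = 8.41 m.
P = ρgΔh = 1000 × 9.81 × 8.41 = 82502 Pa ≈ 82.5 kPa.

P ≈ 82.5 kPa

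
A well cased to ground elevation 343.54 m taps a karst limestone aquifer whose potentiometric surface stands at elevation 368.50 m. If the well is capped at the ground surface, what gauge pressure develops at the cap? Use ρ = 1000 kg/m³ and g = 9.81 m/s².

P ≈ 245 kPa

Head above the cap: Δh = 368.50 − 343.54 = 24.96 m.
P = ρgΔh = 1000 × 9.81 × 24.96 = 244858 Pa ≈ 245 kPa.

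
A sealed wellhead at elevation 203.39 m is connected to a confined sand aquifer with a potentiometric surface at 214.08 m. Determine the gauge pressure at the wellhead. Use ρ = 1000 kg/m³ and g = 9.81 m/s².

P ≈ 105 kPa

Head above the cap: Δh = 214.08 − 203.39 = 10.69 m.
P = ρgΔh = 1000 × 9.81 × 10.69 = 104869 Pa ≈ 105 kPa.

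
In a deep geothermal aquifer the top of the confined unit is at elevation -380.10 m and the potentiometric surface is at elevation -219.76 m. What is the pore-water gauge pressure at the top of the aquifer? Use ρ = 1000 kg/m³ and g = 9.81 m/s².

Pressure head at the aquifer top: ψ = h − z = -219.76 − (-380.10) = 160.34 m.
P = ρgψ = 1000 × 9.81 × 160.34 = 1572935 Pa ≈ 1570 kPa.

P ≈ 1570 kPa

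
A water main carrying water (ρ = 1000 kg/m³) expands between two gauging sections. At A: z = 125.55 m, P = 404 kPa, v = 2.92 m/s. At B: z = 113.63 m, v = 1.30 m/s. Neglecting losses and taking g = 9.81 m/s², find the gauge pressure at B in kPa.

Pressure head at A: ψ₁ = P₁/(ρg) = 404×1000 / (1000 × 9.81) = 41.18 m.
Velocity heads: v₁²/2g = 2.92²/19.62 = 0.435 m; v₂²/2g = 1.30²/19.62 = 0.086 m.
Total head H = z₁ + ψ₁ + v₁²/2g = 125.55 + 41.18 + 0.435 = 167.16 m.
ψ₂ = H − z₂ − v₂²/2g = 167.16 − 113.63 − 0.086 = 53.44 m.
P₂ = ρgψ₂ = 1000 × 9.81 × 53.44 ≈ 524 kPa.

P₂ ≈ 524 kPa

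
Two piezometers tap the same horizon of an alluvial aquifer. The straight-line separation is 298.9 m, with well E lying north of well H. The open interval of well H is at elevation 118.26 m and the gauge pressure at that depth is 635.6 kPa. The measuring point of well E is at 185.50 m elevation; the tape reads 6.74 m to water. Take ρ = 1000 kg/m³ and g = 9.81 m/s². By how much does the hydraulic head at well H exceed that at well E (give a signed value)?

Pressure head at well H: ψ = P/(ρg) = 635.6×1000 / (1000 × 9.81) = 64.79 m.
Total head at well H: h = z + ψ = 118.26 + 64.79 = 183.05 m.
Total head at well E: h = 185.50 − 6.74 = 178.76 m.
Head difference: h(well H) − h(well E) = 183.05 − 178.76 = 4.29 m.

Δh ≈ 4.29 m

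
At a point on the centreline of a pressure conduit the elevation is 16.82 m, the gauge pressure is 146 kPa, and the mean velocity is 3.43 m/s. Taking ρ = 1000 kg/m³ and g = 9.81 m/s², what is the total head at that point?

h ≈ 32.30 m

Pressure head ψ = P/(ρg) = 146×1000 / (1000 × 9.81) = 14.88 m.
Velocity head = v²/(2g) = 3.43² / (2 × 9.81) = 0.600 m.
h = z + ψ + v²/(2g) = 16.82 + 14.88 + 0.600 = 32.30 m.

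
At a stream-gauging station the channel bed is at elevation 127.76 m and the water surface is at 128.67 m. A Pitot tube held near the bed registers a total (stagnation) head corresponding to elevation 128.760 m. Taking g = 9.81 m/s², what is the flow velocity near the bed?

v ≈ 1.33 m/s

Near the bed, under hydrostatic conditions, the piezometric head (z + ψ) equals the free-surface elevation, 128.67 m.
Velocity head = total − piezometric = 128.760 − 128.67 = 0.090 m.
v = √(2g·h_v) = √(2 × 9.81 × 0.090) = 1.33 m/s.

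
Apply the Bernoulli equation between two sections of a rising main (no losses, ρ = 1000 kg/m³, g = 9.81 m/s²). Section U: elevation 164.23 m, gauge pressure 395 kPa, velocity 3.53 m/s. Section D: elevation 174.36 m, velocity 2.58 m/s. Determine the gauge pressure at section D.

Pressure head at U: ψ₁ = P₁/(ρg) = 395×1000 / (1000 × 9.81) = 40.27 m.
Velocity heads: v₁²/2g = 3.53²/19.62 = 0.635 m; v₂²/2g = 2.58²/19.62 = 0.339 m.
Total head H = z₁ + ψ₁ + v₁²/2g = 164.23 + 40.27 + 0.635 = 205.13 m.
ψ₂ = H − z₂ − v₂²/2g = 205.13 − 174.36 − 0.339 = 30.43 m.
P₂ = ρgψ₂ = 1000 × 9.81 × 30.43 ≈ 299 kPa.

P₂ ≈ 299 kPa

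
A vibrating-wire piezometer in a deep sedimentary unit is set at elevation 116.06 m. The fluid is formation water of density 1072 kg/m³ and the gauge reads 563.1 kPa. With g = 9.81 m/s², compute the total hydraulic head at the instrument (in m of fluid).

ψ = P/(ρg) = 563.1×1000 / (1072 × 9.81) = 53.55 m.
h = z + ψ = 116.06 + 53.55 = 169.61 m.

h ≈ 169.61 m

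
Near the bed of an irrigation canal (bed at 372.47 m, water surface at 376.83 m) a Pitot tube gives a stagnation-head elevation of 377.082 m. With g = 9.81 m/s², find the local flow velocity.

v ≈ 2.22 m/s

Near the bed, under hydrostatic conditions, the piezometric head (z + ψ) equals the free-surface elevation, 376.83 m.
Velocity head = total − piezometric = 377.082 − 376.83 = 0.252 m.
v = √(2g·h_v) = √(2 × 9.81 × 0.252) = 2.22 m/s.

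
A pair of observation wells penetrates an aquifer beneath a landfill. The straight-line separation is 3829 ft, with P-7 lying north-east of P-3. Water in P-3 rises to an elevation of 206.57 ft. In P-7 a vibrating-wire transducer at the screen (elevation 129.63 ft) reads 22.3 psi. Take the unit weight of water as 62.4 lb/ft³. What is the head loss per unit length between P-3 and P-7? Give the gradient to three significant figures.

Total head at P-3: h = 206.57 ft (water level in the piezometer is the total head).
Pressure head at P-7: ψ = 144·P/γ = 144 × 22.3 / 62.4 = 51.46 ft.
Total head at P-7: h = z + ψ = 129.63 + 51.46 = 181.09 ft.
Head difference: h(P-3) − h(P-7) = 206.57 − 181.09 = 25.48 ft.
Hydraulic gradient: i = |Δh| / L = 25.48 / 3829 = 0.00665.

i ≈ 0.00665 ft/ft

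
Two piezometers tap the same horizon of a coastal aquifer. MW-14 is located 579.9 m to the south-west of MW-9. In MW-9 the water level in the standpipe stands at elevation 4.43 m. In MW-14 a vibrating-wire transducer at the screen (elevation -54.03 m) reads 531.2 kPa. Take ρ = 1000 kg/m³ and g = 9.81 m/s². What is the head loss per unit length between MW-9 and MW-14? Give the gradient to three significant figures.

Total head at MW-9: h = 4.43 m (water level in the piezometer is the total head).
Pressure head at MW-14: ψ = P/(ρg) = 531.2×1000 / (1000 × 9.81) = 54.15 m.
Total head at MW-14: h = z + ψ = -54.03 + 54.15 = 0.12 m.
Head difference: h(MW-9) − h(MW-14) = 4.43 − 0.12 = 4.31 m.
Hydraulic gradient: i = |Δh| / L = 4.31 / 579.9 = 0.00743.

i ≈ 0.00743 m/m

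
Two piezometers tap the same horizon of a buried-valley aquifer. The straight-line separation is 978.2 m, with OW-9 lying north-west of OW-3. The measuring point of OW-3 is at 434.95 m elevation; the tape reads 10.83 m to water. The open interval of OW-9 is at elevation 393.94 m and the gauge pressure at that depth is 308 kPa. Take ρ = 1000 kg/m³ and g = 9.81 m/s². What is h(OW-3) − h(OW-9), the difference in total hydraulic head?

Δh ≈ -1.22 m

Total head at OW-3: h = 434.95 − 10.83 = 424.12 m.
Pressure head at OW-9: ψ = P/(ρg) = 308×1000 / (1000 × 9.81) = 31.40 m.
Total head at OW-9: h = z + ψ = 393.94 + 31.40 = 425.34 m.
Head difference: h(OW-3) − h(OW-9) = 424.12 − 425.34 = -1.22 m.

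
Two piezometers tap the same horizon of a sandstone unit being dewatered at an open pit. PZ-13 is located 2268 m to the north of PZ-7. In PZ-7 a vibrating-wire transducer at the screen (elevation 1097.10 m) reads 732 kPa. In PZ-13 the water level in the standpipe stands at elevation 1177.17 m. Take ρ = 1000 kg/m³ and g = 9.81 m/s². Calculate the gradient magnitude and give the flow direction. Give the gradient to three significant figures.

Pressure head at PZ-7: ψ = P/(ρg) = 732×1000 / (1000 × 9.81) = 74.62 m.
Total head at PZ-7: h = z + ψ = 1097.10 + 74.62 = 1171.72 m.
Total head at PZ-13: h = 1177.17 m (water level in the piezometer is the total head).
Head difference: h(PZ-7) − h(PZ-13) = 1171.72 − 1177.17 = -5.45 m.
Hydraulic gradient: i = |Δh| / L = 5.45 / 2268 = 0.00240.
Flow is from higher to lower head: from PZ-13 toward PZ-7, i.e. toward the south.

i ≈ 0.00240; groundwater flows toward the south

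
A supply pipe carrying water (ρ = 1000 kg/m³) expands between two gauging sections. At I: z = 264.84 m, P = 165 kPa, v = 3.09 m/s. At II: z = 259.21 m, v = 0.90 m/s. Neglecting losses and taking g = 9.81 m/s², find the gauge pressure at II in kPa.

P₂ ≈ 225 kPa

Pressure head at I: ψ₁ = P₁/(ρg) = 165×1000 / (1000 × 9.81) = 16.82 m.
Velocity heads: v₁²/2g = 3.09²/19.62 = 0.487 m; v₂²/2g = 0.90²/19.62 = 0.041 m.
Total head H = z₁ + ψ₁ + v₁²/2g = 264.84 + 16.82 + 0.487 = 282.15 m.
ψ₂ = H − z₂ − v₂²/2g = 282.15 − 259.21 − 0.041 = 22.90 m.
P₂ = ρgψ₂ = 1000 × 9.81 × 22.90 ≈ 225 kPa.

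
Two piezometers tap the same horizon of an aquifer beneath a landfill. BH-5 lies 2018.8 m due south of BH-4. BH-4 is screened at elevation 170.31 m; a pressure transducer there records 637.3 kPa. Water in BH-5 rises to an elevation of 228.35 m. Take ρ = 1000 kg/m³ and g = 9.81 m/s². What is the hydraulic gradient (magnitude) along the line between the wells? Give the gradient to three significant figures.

i ≈ 0.00343

Pressure head at BH-4: ψ = P/(ρg) = 637.3×1000 / (1000 × 9.81) = 64.96 m.
Total head at BH-4: h = z + ψ = 170.31 + 64.96 = 235.27 m.
Total head at BH-5: h = 228.35 m (water level in the piezometer is the total head).
Head difference: h(BH-4) − h(BH-5) = 235.27 − 228.35 = 6.92 m.
Hydraulic gradient: i = |Δh| / L = 6.92 / 2018.8 = 0.00343.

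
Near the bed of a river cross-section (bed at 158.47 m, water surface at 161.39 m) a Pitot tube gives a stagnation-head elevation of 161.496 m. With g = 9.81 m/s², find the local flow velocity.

v ≈ 1.44 m/s

Near the bed, under hydrostatic conditions, the piezometric head (z + ψ) equals the free-surface elevation, 161.39 m.
Velocity head = total − piezometric = 161.496 − 161.39 = 0.106 m.
v = √(2g·h_v) = √(2 × 9.81 × 0.106) = 1.44 m/s.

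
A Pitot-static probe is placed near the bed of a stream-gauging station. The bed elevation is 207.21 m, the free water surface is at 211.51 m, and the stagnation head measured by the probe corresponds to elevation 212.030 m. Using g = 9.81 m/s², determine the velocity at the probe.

Near the bed, under hydrostatic conditions, the piezometric head (z + ψ) equals the free-surface elevation, 211.51 m.
Velocity head = total − piezometric = 212.030 − 211.51 = 0.520 m.
v = √(2g·h_v) = √(2 × 9.81 × 0.520) = 3.19 m/s.

v ≈ 3.19 m/s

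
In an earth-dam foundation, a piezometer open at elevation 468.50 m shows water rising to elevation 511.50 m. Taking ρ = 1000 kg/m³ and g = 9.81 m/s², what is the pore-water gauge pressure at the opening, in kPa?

P ≈ 422 kPa

Pressure head ψ = h − z = 511.50 − 468.50 = 43.00 m.
P = ρgψ = 1000 × 9.81 × 43.00 = 421830 Pa ≈ 422 kPa.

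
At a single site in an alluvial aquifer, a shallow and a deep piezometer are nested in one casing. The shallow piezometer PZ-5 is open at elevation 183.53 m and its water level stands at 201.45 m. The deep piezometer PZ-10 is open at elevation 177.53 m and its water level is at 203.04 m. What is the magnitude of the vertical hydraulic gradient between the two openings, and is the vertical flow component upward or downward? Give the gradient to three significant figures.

|i_v| ≈ 0.265; vertical flow is upward

Total head at PZ-5: h = 201.45 m (water level in the standpipe).
Total head at PZ-10: h = 203.04 m.
Δh = h(PZ-5) − h(PZ-10) = 201.45 − 203.04 = -1.59 m.
Vertical separation Δz = 183.53 − 177.53 = 6.00 m.
|i_v| = |Δh| / Δz = 1.59 / 6.00 = 0.265.
Head is higher in the deep piezometer, so vertical flow is upward (discharge condition).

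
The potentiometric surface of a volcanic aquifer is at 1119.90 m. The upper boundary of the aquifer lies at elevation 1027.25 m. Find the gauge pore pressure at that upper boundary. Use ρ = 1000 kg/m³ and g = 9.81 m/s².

Pressure head at the aquifer top: ψ = h − z = 1119.90 − 1027.25 = 92.65 m.
P = ρgψ = 1000 × 9.81 × 92.65 = 908897 Pa ≈ 909 kPa.

P ≈ 909 kPa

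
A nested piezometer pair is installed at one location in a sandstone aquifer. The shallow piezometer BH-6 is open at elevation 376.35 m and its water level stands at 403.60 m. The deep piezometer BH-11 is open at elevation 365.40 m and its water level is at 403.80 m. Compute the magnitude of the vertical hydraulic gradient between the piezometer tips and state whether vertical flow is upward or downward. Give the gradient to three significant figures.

|i_v| ≈ 0.0183; vertical flow is upward

Total head at BH-6: h = 403.60 m (water level in the standpipe).
Total head at BH-11: h = 403.80 m.
Δh = h(BH-6) − h(BH-11) = 403.60 − 403.80 = -0.20 m.
Vertical separation Δz = 376.35 − 365.40 = 10.95 m.
|i_v| = |Δh| / Δz = 0.20 / 10.95 = 0.0183.
Head is higher in the deep piezometer, so vertical flow is upward (discharge condition).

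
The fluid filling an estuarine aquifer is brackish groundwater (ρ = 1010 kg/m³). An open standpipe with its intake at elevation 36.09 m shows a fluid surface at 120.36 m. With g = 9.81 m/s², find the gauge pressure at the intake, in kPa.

P ≈ 835 kPa

Pressure head ψ = h − z = 120.36 − 36.09 = 84.27 m.
P = ρgψ = 1010 × 9.81 × 84.27 = 834956 Pa ≈ 835 kPa.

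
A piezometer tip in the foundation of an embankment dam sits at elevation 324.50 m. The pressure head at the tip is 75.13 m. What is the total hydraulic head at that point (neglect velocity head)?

h = z + ψ = 324.50 + 75.13 = 399.63 m.

h ≈ 399.63 m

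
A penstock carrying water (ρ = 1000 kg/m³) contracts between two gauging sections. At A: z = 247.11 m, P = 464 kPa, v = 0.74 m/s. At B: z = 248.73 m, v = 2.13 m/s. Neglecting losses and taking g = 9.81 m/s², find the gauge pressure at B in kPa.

P₂ ≈ 446 kPa

Pressure head at A: ψ₁ = P₁/(ρg) = 464×1000 / (1000 × 9.81) = 47.30 m.
Velocity heads: v₁²/2g = 0.74²/19.62 = 0.028 m; v₂²/2g = 2.13²/19.62 = 0.231 m.
Total head H = z₁ + ψ₁ + v₁²/2g = 247.11 + 47.30 + 0.028 = 294.44 m.
ψ₂ = H − z₂ − v₂²/2g = 294.44 − 248.73 − 0.231 = 45.48 m.
P₂ = ρgψ₂ = 1000 × 9.81 × 45.48 ≈ 446 kPa.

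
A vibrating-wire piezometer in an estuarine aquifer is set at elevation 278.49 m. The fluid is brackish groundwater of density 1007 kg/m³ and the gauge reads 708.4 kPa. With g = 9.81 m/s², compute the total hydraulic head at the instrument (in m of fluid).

ψ = P/(ρg) = 708.4×1000 / (1007 × 9.81) = 71.71 m.
h = z + ψ = 278.49 + 71.71 = 350.20 m.

h ≈ 350.20 m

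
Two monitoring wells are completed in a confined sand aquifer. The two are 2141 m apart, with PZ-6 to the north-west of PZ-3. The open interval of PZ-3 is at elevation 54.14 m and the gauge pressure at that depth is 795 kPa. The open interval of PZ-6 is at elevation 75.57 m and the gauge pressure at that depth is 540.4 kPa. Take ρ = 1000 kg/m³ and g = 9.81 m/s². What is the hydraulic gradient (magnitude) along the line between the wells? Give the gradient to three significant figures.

i ≈ 0.00211

Pressure head at PZ-3: ψ = P/(ρg) = 795×1000 / (1000 × 9.81) = 81.04 m.
Total head at PZ-3: h = z + ψ = 54.14 + 81.04 = 135.18 m.
Pressure head at PZ-6: ψ = P/(ρg) = 540.4×1000 / (1000 × 9.81) = 55.09 m.
Total head at PZ-6: h = z + ψ = 75.57 + 55.09 = 130.66 m.
Head difference: h(PZ-3) − h(PZ-6) = 135.18 − 130.66 = 4.52 m.
Hydraulic gradient: i = |Δh| / L = 4.52 / 2141 = 0.00211.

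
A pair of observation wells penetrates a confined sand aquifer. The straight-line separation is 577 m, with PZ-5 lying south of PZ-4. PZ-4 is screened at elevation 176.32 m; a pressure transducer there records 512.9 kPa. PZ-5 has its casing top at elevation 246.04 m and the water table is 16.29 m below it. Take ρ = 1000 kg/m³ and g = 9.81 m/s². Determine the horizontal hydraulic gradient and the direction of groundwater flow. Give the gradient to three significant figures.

i ≈ 0.00199; groundwater flows toward the north

Pressure head at PZ-4: ψ = P/(ρg) = 512.9×1000 / (1000 × 9.81) = 52.28 m.
Total head at PZ-4: h = z + ψ = 176.32 + 52.28 = 228.60 m.
Total head at PZ-5: h = 246.04 − 16.29 = 229.75 m.
Head difference: h(PZ-4) − h(PZ-5) = 228.60 − 229.75 = -1.15 m.
Hydraulic gradient: i = |Δh| / L = 1.15 / 577 = 0.00199.
Flow is from higher to lower head: from PZ-5 toward PZ-4, i.e. toward the north.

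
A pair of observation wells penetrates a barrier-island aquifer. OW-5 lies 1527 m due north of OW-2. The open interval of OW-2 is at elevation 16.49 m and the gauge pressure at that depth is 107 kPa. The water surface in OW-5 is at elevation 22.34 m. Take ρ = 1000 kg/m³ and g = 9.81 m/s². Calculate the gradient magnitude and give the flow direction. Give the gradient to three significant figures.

i ≈ 0.00331; groundwater flows toward the north

Pressure head at OW-2: ψ = P/(ρg) = 107×1000 / (1000 × 9.81) = 10.91 m.
Total head at OW-2: h = z + ψ = 16.49 + 10.91 = 27.40 m.
Total head at OW-5: h = 22.34 m (water level in the piezometer is the total head).
Head difference: h(OW-2) − h(OW-5) = 27.40 − 22.34 = 5.06 m.
Hydraulic gradient: i = |Δh| / L = 5.06 / 1527 = 0.00331.
Flow is from higher to lower head: from OW-2 toward OW-5, i.e. toward the north.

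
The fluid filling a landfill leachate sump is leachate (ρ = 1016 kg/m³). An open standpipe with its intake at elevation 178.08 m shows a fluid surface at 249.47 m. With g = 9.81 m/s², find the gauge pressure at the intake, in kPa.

Pressure head ψ = h − z = 249.47 − 178.08 = 71.39 m.
P = ρgψ = 1016 × 9.81 × 71.39 = 711541 Pa ≈ 712 kPa.

P ≈ 712 kPa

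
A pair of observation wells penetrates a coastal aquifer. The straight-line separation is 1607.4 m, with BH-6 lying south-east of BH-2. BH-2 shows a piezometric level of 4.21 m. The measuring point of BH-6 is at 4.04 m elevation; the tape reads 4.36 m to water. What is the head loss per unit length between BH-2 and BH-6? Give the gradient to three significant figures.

Total head at BH-2: h = 4.21 m (water level in the piezometer is the total head).
Total head at BH-6: h = 4.04 − 4.36 = -0.32 m.
Head difference: h(BH-2) − h(BH-6) = 4.21 − (-0.32) = 4.53 m.
Hydraulic gradient: i = |Δh| / L = 4.53 / 1607.4 = 0.00282.

i ≈ 0.00282 m/m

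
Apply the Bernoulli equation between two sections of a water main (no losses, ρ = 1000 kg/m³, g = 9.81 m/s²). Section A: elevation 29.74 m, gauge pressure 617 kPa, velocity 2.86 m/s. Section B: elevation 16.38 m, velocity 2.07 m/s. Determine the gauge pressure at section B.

P₂ ≈ 750 kPa

Pressure head at A: ψ₁ = P₁/(ρg) = 617×1000 / (1000 × 9.81) = 62.90 m.
Velocity heads: v₁²/2g = 2.86²/19.62 = 0.417 m; v₂²/2g = 2.07²/19.62 = 0.218 m.
Total head H = z₁ + ψ₁ + v₁²/2g = 29.74 + 62.90 + 0.417 = 93.06 m.
ψ₂ = H − z₂ − v₂²/2g = 93.06 − 16.38 − 0.218 = 76.46 m.
P₂ = ρgψ₂ = 1000 × 9.81 × 76.46 ≈ 750 kPa.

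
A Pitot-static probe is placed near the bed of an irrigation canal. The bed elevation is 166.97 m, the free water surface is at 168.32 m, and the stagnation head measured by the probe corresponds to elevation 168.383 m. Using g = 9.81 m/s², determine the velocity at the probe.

v ≈ 1.11 m/s

Near the bed, under hydrostatic conditions, the piezometric head (z + ψ) equals the free-surface elevation, 168.32 m.
Velocity head = total − piezometric = 168.383 − 168.32 = 0.063 m.
v = √(2g·h_v) = √(2 × 9.81 × 0.063) = 1.11 m/s.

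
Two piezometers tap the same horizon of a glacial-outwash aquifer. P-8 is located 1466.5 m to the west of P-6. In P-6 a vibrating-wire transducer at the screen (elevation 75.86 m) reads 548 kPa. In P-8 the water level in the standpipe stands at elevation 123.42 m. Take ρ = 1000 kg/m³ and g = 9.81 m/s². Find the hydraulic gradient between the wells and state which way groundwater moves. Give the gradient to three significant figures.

i ≈ 0.00566; groundwater flows toward the west

Pressure head at P-6: ψ = P/(ρg) = 548×1000 / (1000 × 9.81) = 55.86 m.
Total head at P-6: h = z + ψ = 75.86 + 55.86 = 131.72 m.
Total head at P-8: h = 123.42 m (water level in the piezometer is the total head).
Head difference: h(P-6) − h(P-8) = 131.72 − 123.42 = 8.30 m.
Hydraulic gradient: i = |Δh| / L = 8.30 / 1466.5 = 0.00566.
Flow is from higher to lower head: from P-6 toward P-8, i.e. toward the west.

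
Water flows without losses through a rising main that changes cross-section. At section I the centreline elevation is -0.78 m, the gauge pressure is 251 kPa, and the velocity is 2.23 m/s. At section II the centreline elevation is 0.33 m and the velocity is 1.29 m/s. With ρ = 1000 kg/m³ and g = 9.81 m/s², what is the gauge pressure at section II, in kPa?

P₂ ≈ 242 kPa

Pressure head at I: ψ₁ = P₁/(ρg) = 251×1000 / (1000 × 9.81) = 25.59 m.
Velocity heads: v₁²/2g = 2.23²/19.62 = 0.253 m; v₂²/2g = 1.29²/19.62 = 0.085 m.
Total head H = z₁ + ψ₁ + v₁²/2g = -0.78 + 25.59 + 0.253 = 25.06 m.
ψ₂ = H − z₂ − v₂²/2g = 25.06 − 0.33 − 0.085 = 24.64 m.
P₂ = ρgψ₂ = 1000 × 9.81 × 24.64 ≈ 242 kPa.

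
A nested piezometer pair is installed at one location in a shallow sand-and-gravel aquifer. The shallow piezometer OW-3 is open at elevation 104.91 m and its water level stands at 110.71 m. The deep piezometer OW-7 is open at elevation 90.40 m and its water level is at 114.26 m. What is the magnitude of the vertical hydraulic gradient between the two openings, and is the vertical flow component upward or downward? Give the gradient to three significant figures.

|i_v| ≈ 0.245; vertical flow is upward

Total head at OW-3: h = 110.71 m (water level in the standpipe).
Total head at OW-7: h = 114.26 m.
Δh = h(OW-3) − h(OW-7) = 110.71 − 114.26 = -3.55 m.
Vertical separation Δz = 104.91 − 90.40 = 14.51 m.
|i_v| = |Δh| / Δz = 3.55 / 14.51 = 0.245.
Head is higher in the deep piezometer, so vertical flow is upward (discharge condition).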